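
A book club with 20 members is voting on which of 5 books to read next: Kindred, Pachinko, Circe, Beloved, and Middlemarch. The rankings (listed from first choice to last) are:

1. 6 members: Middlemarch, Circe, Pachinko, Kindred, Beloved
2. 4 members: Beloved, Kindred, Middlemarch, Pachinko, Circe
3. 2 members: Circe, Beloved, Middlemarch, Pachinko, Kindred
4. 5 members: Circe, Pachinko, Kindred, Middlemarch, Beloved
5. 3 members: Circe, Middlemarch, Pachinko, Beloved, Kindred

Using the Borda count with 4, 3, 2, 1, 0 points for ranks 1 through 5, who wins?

Kindred: 6·1 + 4·3 + 2·0 + 5·2 + 3·0 = 28
Pachinko: 6·2 + 4·1 + 2·1 + 5·3 + 3·2 = 39
Circe: 6·3 + 4·0 + 2·4 + 5·4 + 3·4 = 58
Beloved: 6·0 + 4·4 + 2·3 + 5·0 + 3·1 = 25
Middlemarch: 6·4 + 4·2 + 2·2 + 5·1 + 3·3 = 50
Circe has the highest Borda score (58).

Circe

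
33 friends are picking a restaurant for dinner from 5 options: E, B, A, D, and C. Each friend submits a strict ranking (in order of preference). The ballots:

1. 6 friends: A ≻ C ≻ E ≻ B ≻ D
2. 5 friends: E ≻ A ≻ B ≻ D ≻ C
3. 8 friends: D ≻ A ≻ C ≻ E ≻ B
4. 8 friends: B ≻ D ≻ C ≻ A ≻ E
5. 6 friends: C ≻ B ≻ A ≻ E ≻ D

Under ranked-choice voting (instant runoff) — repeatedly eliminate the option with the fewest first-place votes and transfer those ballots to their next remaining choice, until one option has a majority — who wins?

Round 1: E 5, B 8, A 6, D 8, C 6. Eliminate E.
Round 2: B 8, A 11, D 8, C 6. Eliminate C.
Round 3: B 14, A 11, D 8. Eliminate D.
Round 4: B 14, A 19. A has a majority.

A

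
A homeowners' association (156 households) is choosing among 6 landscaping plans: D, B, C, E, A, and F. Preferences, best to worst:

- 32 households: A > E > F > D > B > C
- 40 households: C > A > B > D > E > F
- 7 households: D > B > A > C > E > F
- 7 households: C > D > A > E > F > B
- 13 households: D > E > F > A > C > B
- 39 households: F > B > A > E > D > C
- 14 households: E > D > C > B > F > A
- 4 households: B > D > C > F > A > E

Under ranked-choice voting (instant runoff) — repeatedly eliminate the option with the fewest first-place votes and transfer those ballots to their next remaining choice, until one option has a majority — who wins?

F

Round 1: D 20, B 4, C 47, E 14, A 32, F 39. Eliminate B.
Round 2: D 24, C 47, E 14, A 32, F 39. Eliminate E.
Round 3: D 38, C 47, A 32, F 39. Eliminate A.
Round 4: D 38, C 47, F 71. Eliminate D.
Round 5: C 72, F 84. F has a majority.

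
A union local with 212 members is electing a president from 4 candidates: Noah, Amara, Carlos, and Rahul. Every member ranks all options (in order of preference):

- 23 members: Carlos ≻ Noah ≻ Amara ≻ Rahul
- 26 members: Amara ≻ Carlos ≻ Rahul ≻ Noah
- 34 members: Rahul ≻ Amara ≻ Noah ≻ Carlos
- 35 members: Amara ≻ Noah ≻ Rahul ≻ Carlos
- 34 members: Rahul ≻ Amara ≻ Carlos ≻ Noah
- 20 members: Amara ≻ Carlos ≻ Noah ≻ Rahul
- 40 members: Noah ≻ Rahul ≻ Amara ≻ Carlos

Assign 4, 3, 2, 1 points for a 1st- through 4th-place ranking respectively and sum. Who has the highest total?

Amara

Noah: 23·3 + 26·1 + 34·2 + 35·3 + 34·1 + 20·2 + 40·4 = 502
Amara: 23·2 + 26·4 + 34·3 + 35·4 + 34·3 + 20·4 + 40·2 = 654
Carlos: 23·4 + 26·3 + 34·1 + 35·1 + 34·2 + 20·3 + 40·1 = 407
Rahul: 23·1 + 26·2 + 34·4 + 35·2 + 34·4 + 20·1 + 40·3 = 557
Amara has the highest Borda score (654).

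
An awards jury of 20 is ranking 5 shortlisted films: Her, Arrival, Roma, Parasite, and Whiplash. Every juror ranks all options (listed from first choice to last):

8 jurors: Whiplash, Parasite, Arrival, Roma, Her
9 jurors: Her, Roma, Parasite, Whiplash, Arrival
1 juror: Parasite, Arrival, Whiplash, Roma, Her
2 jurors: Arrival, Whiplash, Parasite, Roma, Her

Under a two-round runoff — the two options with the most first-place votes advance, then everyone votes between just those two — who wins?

Round 1 first-place votes: Her 9, Arrival 2, Roma 0, Parasite 1, Whiplash 8.
Her and Whiplash advance.
Runoff: Her is preferred to Whiplash by 9 voters; Whiplash by 11.
Whiplash wins the runoff.

Whiplash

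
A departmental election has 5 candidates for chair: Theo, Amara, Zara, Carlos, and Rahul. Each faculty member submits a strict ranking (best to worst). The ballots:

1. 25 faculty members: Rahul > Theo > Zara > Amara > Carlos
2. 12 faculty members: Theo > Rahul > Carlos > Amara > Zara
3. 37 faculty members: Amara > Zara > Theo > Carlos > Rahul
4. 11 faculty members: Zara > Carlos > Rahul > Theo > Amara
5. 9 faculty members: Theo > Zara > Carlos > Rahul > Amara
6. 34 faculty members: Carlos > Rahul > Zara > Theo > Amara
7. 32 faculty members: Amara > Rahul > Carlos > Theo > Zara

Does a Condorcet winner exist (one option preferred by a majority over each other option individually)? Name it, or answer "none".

none

Checking pairwise contests:
Zara beats Theo 82–78.
Theo beats Amara 91–69.
Amara beats Zara 81–79.
Theo beats Carlos 83–77.
Carlos beats Rahul 91–69.
Every option loses at least one head-to-head, so there is no Condorcet winner.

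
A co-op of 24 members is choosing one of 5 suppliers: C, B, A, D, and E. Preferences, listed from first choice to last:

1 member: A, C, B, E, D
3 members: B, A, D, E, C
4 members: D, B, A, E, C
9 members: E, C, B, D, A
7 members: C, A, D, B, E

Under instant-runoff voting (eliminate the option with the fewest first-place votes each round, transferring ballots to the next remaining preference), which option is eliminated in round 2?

Round 1: C 7, B 3, A 1, D 4, E 9. Eliminate A.
Round 2: C 8, B 3, D 4, E 9. Eliminate B.

B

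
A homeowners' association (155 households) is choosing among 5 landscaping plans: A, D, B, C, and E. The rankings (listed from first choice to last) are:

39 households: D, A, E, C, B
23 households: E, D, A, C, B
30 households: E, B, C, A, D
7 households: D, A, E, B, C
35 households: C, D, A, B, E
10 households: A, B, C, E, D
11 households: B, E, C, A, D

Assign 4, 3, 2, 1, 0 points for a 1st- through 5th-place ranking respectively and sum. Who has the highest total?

D

A: 39·3 + 23·2 + 30·1 + 7·3 + 35·2 + 10·4 + 11·1 = 335
D: 39·4 + 23·3 + 30·0 + 7·4 + 35·3 + 10·0 + 11·0 = 358
B: 39·0 + 23·0 + 30·3 + 7·1 + 35·1 + 10·3 + 11·4 = 206
C: 39·1 + 23·1 + 30·2 + 7·0 + 35·4 + 10·2 + 11·2 = 304
E: 39·2 + 23·4 + 30·4 + 7·2 + 35·0 + 10·1 + 11·3 = 347
D has the highest Borda score (358).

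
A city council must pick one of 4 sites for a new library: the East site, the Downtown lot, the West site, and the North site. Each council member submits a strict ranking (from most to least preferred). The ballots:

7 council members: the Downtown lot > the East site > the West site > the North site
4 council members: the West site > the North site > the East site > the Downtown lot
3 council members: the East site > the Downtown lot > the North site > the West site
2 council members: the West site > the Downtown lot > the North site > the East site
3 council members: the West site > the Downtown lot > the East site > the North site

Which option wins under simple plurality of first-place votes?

the West site

First-place votes: the East site 3, the Downtown lot 7, the West site 9, the North site 0.
the West site has the most first-place votes.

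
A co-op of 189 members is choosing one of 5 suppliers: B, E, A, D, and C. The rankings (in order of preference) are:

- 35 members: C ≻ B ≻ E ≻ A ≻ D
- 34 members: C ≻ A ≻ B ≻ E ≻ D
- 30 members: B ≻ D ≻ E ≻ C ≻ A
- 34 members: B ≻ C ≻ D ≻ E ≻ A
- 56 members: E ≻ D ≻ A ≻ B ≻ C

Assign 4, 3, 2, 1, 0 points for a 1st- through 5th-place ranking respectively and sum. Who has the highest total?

B: 35·3 + 34·2 + 30·4 + 34·4 + 56·1 = 485
E: 35·2 + 34·1 + 30·2 + 34·1 + 56·4 = 422
A: 35·1 + 34·3 + 30·0 + 34·0 + 56·2 = 249
D: 35·0 + 34·0 + 30·3 + 34·2 + 56·3 = 326
C: 35·4 + 34·4 + 30·1 + 34·3 + 56·0 = 408
B has the highest Borda score (485).

B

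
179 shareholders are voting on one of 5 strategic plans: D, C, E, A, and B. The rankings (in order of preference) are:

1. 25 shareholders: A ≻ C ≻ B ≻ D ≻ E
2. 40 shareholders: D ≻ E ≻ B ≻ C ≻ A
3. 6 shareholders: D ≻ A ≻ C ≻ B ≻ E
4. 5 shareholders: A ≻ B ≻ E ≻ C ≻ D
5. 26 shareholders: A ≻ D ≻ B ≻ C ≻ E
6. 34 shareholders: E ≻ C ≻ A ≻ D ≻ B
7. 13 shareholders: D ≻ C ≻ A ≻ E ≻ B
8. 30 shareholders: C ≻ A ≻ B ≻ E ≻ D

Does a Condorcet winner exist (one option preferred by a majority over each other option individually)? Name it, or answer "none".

C

C vs D: 94–85 for C.
C vs E: 100–79 for C.
C vs A: 117–62 for C.
C vs B: 108–71 for C.
C beats every other option head-to-head.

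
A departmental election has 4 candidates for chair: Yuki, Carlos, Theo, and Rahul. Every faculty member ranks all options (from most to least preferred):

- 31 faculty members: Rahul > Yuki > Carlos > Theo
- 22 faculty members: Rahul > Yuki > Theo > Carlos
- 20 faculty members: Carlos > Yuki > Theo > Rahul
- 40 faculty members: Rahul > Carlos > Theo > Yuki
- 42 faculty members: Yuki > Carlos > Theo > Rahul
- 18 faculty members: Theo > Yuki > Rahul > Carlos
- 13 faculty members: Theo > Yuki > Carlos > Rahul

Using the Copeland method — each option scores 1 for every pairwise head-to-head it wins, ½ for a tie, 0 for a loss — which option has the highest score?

Yuki: beats Carlos and Theo; ties Rahul → score 2.5.
Carlos: beats Theo; loses to Yuki and Rahul → score 1.
Theo: ties Rahul; loses to Yuki and Carlos → score 0.5.
Rahul: beats Carlos; ties Yuki and Theo → score 2.
Yuki has the best pairwise record.

Yuki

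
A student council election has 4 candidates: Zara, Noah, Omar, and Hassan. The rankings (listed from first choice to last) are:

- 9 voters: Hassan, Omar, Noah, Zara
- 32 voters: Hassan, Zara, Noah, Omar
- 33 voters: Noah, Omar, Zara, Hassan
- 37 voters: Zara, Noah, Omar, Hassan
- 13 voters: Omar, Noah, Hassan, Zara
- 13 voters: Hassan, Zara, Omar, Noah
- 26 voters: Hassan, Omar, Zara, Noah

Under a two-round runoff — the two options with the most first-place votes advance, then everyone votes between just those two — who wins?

Hassan

Round 1 first-place votes: Zara 37, Noah 33, Omar 13, Hassan 80.
Hassan and Zara advance.
Runoff: Hassan is preferred to Zara by 93 voters; Zara by 70.
Hassan wins the runoff.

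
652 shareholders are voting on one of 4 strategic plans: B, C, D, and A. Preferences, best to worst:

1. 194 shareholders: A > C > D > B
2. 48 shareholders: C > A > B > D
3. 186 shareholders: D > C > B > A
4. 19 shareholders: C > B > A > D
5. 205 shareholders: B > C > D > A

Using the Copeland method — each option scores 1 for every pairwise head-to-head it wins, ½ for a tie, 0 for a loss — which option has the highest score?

C

B: beats A; loses to C and D → score 1.
C: beats B, D, and A → score 3.
D: beats B and A; loses to C → score 2.
A: loses to B, C, and D → score 0.
C has the best pairwise record.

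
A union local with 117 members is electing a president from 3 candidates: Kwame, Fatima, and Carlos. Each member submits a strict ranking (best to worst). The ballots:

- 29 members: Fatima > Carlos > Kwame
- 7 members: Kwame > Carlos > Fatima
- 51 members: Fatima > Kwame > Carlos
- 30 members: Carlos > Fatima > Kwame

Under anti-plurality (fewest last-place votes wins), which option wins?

Fatima

Last-place votes: Kwame 59, Fatima 7, Carlos 51.
Fatima is ranked last by the fewest voters, so Fatima wins.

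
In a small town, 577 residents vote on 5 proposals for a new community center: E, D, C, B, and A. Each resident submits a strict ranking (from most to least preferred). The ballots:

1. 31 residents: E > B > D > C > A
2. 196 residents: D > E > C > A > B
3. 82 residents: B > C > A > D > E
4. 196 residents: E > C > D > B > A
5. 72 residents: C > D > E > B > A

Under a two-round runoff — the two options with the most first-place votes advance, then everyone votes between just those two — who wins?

Round 1 first-place votes: E 227, D 196, C 72, B 82, A 0.
E and D advance.
Runoff: E is preferred to D by 227 voters; D by 350.
D wins the runoff.

D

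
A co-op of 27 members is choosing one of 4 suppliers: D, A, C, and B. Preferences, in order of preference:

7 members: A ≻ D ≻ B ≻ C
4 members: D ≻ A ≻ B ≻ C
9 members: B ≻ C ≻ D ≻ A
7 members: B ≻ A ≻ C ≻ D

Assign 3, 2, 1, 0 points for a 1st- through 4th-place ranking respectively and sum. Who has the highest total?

D: 7·2 + 4·3 + 9·1 + 7·0 = 35
A: 7·3 + 4·2 + 9·0 + 7·2 = 43
C: 7·0 + 4·0 + 9·2 + 7·1 = 25
B: 7·1 + 4·1 + 9·3 + 7·3 = 59
B has the highest Borda score (59).

B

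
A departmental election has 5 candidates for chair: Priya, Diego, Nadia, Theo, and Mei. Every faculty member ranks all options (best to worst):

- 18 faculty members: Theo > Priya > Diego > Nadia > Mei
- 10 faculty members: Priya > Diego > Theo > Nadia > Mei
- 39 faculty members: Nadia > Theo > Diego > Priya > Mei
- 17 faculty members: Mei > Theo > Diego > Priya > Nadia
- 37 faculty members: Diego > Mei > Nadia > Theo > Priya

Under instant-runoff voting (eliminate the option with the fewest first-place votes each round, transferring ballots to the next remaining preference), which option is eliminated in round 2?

Round 1: Priya 10, Diego 37, Nadia 39, Theo 18, Mei 17. Eliminate Priya.
Round 2: Diego 47, Nadia 39, Theo 18, Mei 17. Eliminate Mei.

Mei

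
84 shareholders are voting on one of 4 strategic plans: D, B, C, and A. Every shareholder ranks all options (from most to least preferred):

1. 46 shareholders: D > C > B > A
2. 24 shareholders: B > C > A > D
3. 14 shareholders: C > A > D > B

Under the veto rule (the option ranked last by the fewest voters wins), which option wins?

Last-place votes: D 24, B 14, C 0, A 46.
C is ranked last by the fewest voters, so C wins.

C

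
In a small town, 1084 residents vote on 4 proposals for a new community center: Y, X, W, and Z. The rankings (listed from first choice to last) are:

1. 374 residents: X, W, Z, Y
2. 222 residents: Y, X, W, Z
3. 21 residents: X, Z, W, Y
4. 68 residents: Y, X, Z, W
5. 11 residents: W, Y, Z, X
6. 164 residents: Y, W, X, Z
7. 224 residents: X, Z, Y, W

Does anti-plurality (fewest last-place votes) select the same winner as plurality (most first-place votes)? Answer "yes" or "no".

yes

Anti-plurality — last-place votes: Y 395, X 11, W 292, Z 386. Winner: X.
Plurality — first-place votes: Y 454, X 619, W 11, Z 0. Winner: X.
The two methods agree.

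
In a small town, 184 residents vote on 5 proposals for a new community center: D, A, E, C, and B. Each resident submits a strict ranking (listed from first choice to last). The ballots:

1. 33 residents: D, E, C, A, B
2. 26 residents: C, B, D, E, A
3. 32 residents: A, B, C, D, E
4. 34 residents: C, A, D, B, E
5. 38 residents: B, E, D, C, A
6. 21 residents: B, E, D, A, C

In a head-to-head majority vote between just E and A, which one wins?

Voters preferring E to A: 118; preferring A to E: 66.
E wins the head-to-head.

E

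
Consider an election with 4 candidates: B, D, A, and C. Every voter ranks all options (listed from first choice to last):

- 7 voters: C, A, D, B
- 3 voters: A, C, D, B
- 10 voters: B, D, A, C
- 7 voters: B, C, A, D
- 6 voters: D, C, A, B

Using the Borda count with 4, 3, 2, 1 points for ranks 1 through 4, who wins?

C

B: 7·1 + 3·1 + 10·4 + 7·4 + 6·1 = 84
D: 7·2 + 3·2 + 10·3 + 7·1 + 6·4 = 81
A: 7·3 + 3·4 + 10·2 + 7·2 + 6·2 = 79
C: 7·4 + 3·3 + 10·1 + 7·3 + 6·3 = 86
C has the highest Borda score (86).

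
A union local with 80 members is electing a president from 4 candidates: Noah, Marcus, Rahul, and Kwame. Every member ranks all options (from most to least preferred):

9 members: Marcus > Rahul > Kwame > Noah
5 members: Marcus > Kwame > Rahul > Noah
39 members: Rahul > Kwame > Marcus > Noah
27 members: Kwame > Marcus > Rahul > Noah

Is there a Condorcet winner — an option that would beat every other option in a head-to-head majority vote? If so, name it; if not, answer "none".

none

Checking pairwise contests:
Marcus beats Noah 80–0.
Kwame beats Marcus 66–14.
Marcus beats Rahul 41–39.
Rahul beats Kwame 48–32.
Every option loses at least one head-to-head, so there is no Condorcet winner.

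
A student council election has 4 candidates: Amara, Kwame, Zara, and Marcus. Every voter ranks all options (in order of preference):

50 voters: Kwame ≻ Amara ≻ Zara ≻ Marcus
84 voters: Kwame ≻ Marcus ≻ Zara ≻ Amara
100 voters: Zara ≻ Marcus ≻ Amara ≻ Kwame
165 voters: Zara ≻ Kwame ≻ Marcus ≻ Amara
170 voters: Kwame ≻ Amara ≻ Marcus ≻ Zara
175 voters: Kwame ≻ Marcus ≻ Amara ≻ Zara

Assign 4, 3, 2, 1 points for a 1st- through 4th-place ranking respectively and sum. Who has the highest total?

Kwame

Amara: 50·3 + 84·1 + 100·2 + 165·1 + 170·3 + 175·2 = 1459
Kwame: 50·4 + 84·4 + 100·1 + 165·3 + 170·4 + 175·4 = 2511
Zara: 50·2 + 84·2 + 100·4 + 165·4 + 170·1 + 175·1 = 1673
Marcus: 50·1 + 84·3 + 100·3 + 165·2 + 170·2 + 175·3 = 1797
Kwame has the highest Borda score (2511).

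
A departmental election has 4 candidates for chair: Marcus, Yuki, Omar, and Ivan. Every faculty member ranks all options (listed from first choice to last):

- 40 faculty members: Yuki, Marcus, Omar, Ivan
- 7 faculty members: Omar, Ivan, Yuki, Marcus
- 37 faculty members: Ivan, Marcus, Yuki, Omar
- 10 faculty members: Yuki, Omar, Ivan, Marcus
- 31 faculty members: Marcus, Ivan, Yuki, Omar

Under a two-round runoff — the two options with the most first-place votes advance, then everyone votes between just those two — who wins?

Round 1 first-place votes: Marcus 31, Yuki 50, Omar 7, Ivan 37.
Yuki and Ivan advance.
Runoff: Yuki is preferred to Ivan by 50 voters; Ivan by 75.
Ivan wins the runoff.

Ivan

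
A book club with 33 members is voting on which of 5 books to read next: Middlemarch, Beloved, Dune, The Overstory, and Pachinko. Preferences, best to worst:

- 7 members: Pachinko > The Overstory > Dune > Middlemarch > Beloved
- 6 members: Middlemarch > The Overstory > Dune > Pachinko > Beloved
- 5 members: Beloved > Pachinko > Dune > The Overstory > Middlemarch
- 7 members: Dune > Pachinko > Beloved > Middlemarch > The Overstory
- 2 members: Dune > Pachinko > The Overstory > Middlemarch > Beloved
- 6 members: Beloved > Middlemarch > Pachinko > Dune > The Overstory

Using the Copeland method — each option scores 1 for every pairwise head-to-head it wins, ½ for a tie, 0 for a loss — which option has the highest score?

Middlemarch: beats The Overstory; loses to Beloved, Dune, and Pachinko → score 1.
Beloved: beats Middlemarch and The Overstory; loses to Dune and Pachinko → score 2.
Dune: beats Middlemarch, Beloved, and The Overstory; loses to Pachinko → score 3.
The Overstory: loses to Middlemarch, Beloved, Dune, and Pachinko → score 0.
Pachinko: beats Middlemarch, Beloved, Dune, and The Overstory → score 4.
Pachinko has the best pairwise record.

Pachinko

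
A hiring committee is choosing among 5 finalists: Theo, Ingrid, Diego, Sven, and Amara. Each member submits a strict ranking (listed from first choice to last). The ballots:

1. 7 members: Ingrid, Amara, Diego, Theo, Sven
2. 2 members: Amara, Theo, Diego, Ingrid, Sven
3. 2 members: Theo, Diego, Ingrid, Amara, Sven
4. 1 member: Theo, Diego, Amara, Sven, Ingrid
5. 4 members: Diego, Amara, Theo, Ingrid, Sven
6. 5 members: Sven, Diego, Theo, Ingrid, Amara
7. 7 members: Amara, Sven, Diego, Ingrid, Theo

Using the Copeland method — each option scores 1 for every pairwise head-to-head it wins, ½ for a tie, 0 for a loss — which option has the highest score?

Theo: beats Sven; ties Ingrid; loses to Diego and Amara → score 1.5.
Ingrid: beats Sven; ties Theo and Amara; loses to Diego → score 2.
Diego: beats Theo, Ingrid, and Sven; loses to Amara → score 3.
Sven: loses to Theo, Ingrid, Diego, and Amara → score 0.
Amara: beats Theo, Diego, and Sven; ties Ingrid → score 3.5.
Amara has the best pairwise record.

Amara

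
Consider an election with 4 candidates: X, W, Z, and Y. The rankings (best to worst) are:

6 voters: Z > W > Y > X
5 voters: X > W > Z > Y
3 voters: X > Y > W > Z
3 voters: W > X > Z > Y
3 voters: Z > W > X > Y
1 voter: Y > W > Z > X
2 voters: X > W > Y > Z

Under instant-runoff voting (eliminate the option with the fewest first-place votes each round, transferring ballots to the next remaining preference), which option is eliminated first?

Round 1: X 10, W 3, Z 9, Y 1. Eliminate Y.

Y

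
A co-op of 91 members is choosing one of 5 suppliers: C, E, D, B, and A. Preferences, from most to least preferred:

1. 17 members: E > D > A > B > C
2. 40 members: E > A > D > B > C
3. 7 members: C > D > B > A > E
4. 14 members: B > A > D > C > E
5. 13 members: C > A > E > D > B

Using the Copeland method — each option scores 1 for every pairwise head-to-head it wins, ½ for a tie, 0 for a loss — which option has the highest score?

C: loses to E, D, B, and A → score 0.
E: beats C, D, B, and A → score 4.
D: beats C and B; loses to E and A → score 2.
B: beats C; loses to E, D, and A → score 1.
A: beats C, D, and B; loses to E → score 3.
E has the best pairwise record.

E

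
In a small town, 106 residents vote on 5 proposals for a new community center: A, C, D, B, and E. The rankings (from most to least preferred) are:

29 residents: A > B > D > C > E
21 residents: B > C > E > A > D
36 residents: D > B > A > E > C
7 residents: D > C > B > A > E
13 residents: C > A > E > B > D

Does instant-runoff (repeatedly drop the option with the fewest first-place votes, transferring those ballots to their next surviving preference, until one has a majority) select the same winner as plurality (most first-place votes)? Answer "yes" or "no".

Instant-runoff — R1 A 29, C 13, D 43, B 21, E 0 (E out); R2 A 29, C 13, D 43, B 21 (C out); R3 A 42, D 43, B 21 (B out); R4 A 63, D 43 (A winner). Winner: A.
Plurality — first-place votes: A 29, C 13, D 43, B 21, E 0. Winner: D.
The two methods disagree.

no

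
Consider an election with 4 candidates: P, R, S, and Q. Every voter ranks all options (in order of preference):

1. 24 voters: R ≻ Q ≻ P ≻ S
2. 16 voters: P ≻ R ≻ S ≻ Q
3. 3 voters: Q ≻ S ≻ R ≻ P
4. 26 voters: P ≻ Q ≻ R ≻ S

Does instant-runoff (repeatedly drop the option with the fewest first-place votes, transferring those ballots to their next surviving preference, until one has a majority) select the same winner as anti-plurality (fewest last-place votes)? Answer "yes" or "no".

Instant-runoff — R1 P 42, R 24, S 0, Q 3 (P winner). Winner: P.
Anti-plurality — last-place votes: P 3, R 0, S 50, Q 16. Winner: R.
The two methods disagree.

no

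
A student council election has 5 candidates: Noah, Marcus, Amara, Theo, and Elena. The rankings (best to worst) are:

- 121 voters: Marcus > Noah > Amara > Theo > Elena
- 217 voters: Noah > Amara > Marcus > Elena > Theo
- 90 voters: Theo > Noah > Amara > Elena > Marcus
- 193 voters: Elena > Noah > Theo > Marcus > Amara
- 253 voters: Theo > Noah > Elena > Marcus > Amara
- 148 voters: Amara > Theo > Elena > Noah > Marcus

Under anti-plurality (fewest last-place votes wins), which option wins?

Last-place votes: Noah 0, Marcus 238, Amara 446, Theo 217, Elena 121.
Noah is ranked last by the fewest voters, so Noah wins.

Noah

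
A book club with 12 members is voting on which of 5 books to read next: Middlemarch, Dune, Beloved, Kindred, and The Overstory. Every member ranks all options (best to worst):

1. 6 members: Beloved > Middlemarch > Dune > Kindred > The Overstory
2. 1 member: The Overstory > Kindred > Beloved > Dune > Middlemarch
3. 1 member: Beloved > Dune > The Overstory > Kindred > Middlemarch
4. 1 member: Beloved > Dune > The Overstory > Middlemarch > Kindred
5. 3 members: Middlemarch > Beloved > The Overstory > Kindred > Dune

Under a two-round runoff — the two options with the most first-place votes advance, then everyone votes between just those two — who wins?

Round 1 first-place votes: Middlemarch 3, Dune 0, Beloved 8, Kindred 0, The Overstory 1.
Beloved and Middlemarch advance.
Runoff: Beloved is preferred to Middlemarch by 9 voters; Middlemarch by 3.
Beloved wins the runoff.

Beloved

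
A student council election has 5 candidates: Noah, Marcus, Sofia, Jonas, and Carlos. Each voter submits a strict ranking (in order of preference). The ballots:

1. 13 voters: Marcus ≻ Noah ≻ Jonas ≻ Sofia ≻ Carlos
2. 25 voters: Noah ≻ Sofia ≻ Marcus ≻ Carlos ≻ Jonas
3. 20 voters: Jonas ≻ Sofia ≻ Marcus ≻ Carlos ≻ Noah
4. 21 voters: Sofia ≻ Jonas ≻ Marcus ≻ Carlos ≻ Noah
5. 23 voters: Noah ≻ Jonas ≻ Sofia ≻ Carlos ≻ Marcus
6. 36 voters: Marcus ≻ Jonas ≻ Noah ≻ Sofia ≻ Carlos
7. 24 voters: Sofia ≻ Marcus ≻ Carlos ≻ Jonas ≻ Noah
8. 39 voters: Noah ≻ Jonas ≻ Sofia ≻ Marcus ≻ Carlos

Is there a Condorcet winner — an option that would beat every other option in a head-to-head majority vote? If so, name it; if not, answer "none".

Jonas

Jonas vs Noah: 101–100 for Jonas.
Jonas vs Marcus: 103–98 for Jonas.
Jonas vs Sofia: 131–70 for Jonas.
Jonas vs Carlos: 152–49 for Jonas.
Jonas beats every other option head-to-head.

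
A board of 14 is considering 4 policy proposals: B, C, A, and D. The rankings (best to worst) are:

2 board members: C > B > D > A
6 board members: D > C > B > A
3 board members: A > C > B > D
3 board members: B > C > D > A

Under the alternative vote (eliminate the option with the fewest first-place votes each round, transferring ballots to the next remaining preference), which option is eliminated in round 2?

A

Round 1: B 3, C 2, A 3, D 6. Eliminate C.
Round 2: B 5, A 3, D 6. Eliminate A.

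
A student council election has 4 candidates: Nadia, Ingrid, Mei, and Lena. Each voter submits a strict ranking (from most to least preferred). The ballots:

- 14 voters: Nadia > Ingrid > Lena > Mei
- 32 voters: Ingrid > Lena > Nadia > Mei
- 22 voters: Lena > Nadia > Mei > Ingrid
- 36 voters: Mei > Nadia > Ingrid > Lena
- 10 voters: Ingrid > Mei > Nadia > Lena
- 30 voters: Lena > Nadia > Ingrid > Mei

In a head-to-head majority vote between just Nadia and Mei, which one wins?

Nadia

Voters preferring Nadia to Mei: 98; preferring Mei to Nadia: 46.
Nadia wins the head-to-head.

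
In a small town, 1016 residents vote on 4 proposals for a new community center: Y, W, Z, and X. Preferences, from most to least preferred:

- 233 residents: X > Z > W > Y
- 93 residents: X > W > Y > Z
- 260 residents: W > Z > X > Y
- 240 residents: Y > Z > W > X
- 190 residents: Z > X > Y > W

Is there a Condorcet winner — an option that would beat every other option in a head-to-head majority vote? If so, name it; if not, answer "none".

Z vs Y: 683–333 for Z.
Z vs W: 663–353 for Z.
Z vs X: 690–326 for Z.
Z beats every other option head-to-head.

Z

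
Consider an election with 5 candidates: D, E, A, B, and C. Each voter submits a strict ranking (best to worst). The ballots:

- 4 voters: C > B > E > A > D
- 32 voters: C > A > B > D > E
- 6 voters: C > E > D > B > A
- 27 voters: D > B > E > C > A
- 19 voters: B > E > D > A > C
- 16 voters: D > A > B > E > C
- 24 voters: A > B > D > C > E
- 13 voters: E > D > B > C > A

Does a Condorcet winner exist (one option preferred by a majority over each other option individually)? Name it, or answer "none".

Checking pairwise contests:
B beats D 79–62.
D beats E 99–42.
D beats A 81–60.
A beats B 72–69.
D beats C 99–42.
Every option loses at least one head-to-head, so there is no Condorcet winner.

none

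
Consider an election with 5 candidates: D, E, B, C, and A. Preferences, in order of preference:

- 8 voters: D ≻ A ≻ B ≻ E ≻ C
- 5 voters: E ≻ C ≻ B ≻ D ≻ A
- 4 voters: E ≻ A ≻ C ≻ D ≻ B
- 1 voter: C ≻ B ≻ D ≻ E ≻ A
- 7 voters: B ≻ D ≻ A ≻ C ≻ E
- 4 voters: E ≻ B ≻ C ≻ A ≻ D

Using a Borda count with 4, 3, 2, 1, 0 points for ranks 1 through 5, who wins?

D: 8·4 + 5·1 + 4·1 + 1·2 + 7·3 + 4·0 = 64
E: 8·1 + 5·4 + 4·4 + 1·1 + 7·0 + 4·4 = 61
B: 8·2 + 5·2 + 4·0 + 1·3 + 7·4 + 4·3 = 69
C: 8·0 + 5·3 + 4·2 + 1·4 + 7·1 + 4·2 = 42
A: 8·3 + 5·0 + 4·3 + 1·0 + 7·2 + 4·1 = 54
B has the highest Borda score (69).

B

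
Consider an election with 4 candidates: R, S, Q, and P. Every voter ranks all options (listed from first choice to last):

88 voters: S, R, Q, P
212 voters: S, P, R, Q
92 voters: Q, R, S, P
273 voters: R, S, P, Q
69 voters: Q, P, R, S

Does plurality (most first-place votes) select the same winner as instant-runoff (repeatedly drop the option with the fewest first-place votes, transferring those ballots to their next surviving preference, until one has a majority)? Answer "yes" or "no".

no

Plurality — first-place votes: R 273, S 300, Q 161, P 0. Winner: S.
Instant-runoff — R1 R 273, S 300, Q 161, P 0 (P out); R2 R 273, S 300, Q 161 (Q out); R3 R 434, S 300 (R winner). Winner: R.
The two methods disagree.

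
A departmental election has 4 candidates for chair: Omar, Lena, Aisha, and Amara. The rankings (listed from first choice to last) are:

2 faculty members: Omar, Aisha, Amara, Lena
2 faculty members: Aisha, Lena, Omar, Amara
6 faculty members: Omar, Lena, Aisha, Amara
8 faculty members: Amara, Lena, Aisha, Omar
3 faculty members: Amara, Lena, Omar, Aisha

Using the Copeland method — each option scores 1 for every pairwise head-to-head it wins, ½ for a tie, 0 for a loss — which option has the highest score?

Amara

Omar: beats Aisha; loses to Lena and Amara → score 1.
Lena: beats Omar and Aisha; loses to Amara → score 2.
Aisha: loses to Omar, Lena, and Amara → score 0.
Amara: beats Omar, Lena, and Aisha → score 3.
Amara has the best pairwise record.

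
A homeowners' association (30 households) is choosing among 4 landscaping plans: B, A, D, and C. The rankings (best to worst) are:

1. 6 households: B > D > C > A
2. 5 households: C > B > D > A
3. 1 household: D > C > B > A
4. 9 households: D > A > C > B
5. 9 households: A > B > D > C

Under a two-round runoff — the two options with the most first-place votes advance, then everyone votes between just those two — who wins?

D

Round 1 first-place votes: B 6, A 9, D 10, C 5.
D and A advance.
Runoff: D is preferred to A by 21 voters; A by 9.
D wins the runoff.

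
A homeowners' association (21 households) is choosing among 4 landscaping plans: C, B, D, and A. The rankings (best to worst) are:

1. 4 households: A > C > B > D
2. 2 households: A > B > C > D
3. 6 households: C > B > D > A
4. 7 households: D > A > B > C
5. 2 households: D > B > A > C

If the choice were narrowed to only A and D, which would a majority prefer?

Voters preferring A to D: 6; preferring D to A: 15.
D wins the head-to-head.

D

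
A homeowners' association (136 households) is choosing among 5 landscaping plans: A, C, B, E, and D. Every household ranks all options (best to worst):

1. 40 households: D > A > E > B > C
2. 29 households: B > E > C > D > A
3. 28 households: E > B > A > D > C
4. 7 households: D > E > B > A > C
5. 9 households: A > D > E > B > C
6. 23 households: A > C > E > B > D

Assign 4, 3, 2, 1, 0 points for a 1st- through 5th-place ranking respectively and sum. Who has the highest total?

A: 40·3 + 29·0 + 28·2 + 7·1 + 9·4 + 23·4 = 311
C: 40·0 + 29·2 + 28·0 + 7·0 + 9·0 + 23·3 = 127
B: 40·1 + 29·4 + 28·3 + 7·2 + 9·1 + 23·1 = 286
E: 40·2 + 29·3 + 28·4 + 7·3 + 9·2 + 23·2 = 364
D: 40·4 + 29·1 + 28·1 + 7·4 + 9·3 + 23·0 = 272
E has the highest Borda score (364).

E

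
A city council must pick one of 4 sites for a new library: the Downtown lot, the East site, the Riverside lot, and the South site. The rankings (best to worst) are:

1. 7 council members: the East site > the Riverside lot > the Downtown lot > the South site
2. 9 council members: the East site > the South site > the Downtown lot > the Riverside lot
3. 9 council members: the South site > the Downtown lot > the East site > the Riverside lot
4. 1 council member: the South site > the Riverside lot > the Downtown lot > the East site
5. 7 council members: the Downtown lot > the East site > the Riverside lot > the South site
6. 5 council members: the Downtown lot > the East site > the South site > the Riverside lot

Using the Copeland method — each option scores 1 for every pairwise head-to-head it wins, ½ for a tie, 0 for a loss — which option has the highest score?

the Downtown lot

the Downtown lot: beats the East site and the Riverside lot; ties the South site → score 2.5.
the East site: beats the Riverside lot and the South site; loses to the Downtown lot → score 2.
the Riverside lot: loses to the Downtown lot, the East site, and the South site → score 0.
the South site: beats the Riverside lot; ties the Downtown lot; loses to the East site → score 1.5.
the Downtown lot has the best pairwise record.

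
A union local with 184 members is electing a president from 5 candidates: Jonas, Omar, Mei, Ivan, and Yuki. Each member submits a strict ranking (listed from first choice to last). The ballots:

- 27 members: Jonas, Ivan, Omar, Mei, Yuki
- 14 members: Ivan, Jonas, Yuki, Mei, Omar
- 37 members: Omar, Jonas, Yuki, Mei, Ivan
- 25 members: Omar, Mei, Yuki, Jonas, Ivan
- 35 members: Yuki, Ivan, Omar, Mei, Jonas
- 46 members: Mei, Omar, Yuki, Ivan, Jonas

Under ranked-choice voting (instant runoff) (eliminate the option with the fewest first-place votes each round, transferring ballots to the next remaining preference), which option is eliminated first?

Round 1: Jonas 27, Omar 62, Mei 46, Ivan 14, Yuki 35. Eliminate Ivan.

Ivan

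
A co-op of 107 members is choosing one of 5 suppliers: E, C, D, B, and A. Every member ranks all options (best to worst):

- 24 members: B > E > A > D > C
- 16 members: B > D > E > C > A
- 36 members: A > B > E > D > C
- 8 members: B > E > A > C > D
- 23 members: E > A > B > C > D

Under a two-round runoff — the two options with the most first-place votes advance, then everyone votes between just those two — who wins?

A

Round 1 first-place votes: E 23, C 0, D 0, B 48, A 36.
B and A advance.
Runoff: B is preferred to A by 48 voters; A by 59.
A wins the runoff.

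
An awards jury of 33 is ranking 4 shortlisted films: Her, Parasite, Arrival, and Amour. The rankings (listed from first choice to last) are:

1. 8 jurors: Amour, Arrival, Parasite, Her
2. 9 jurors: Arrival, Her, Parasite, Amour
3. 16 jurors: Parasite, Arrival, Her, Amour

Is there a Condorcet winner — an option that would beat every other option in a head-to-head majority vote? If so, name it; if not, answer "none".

Arrival

Arrival vs Her: 33–0 for Arrival.
Arrival vs Parasite: 17–16 for Arrival.
Arrival vs Amour: 25–8 for Arrival.
Arrival beats every other option head-to-head.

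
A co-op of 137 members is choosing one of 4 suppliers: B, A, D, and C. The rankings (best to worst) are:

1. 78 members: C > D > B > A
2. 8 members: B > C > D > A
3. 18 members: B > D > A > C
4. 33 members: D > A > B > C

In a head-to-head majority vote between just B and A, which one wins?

Voters preferring B to A: 104; preferring A to B: 33.
B wins the head-to-head.

B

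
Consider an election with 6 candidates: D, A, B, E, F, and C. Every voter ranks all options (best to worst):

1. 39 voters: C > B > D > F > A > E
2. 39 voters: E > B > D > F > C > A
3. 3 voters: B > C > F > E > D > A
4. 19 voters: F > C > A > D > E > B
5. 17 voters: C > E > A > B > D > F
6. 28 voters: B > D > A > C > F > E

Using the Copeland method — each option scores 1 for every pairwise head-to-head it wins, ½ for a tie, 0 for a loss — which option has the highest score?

D: beats A, E, and F; loses to B and C → score 3.
A: beats E; loses to D, B, F, and C → score 1.
B: beats D, A, and F; loses to E and C → score 3.
E: beats B; loses to D, A, F, and C → score 1.
F: beats A and E; loses to D, B, and C → score 2.
C: beats D, A, B, E, and F → score 5.
C has the best pairwise record.

C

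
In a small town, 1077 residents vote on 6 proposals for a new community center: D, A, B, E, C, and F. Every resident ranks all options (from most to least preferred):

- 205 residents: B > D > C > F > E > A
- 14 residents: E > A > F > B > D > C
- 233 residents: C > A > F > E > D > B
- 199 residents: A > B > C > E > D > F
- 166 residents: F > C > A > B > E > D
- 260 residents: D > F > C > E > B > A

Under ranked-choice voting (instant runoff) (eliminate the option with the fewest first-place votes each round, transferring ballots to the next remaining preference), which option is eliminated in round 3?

B

Round 1: D 260, A 199, B 205, E 14, C 233, F 166. Eliminate E.
Round 2: D 260, A 213, B 205, C 233, F 166. Eliminate F.
Round 3: D 260, A 213, B 205, C 399. Eliminate B.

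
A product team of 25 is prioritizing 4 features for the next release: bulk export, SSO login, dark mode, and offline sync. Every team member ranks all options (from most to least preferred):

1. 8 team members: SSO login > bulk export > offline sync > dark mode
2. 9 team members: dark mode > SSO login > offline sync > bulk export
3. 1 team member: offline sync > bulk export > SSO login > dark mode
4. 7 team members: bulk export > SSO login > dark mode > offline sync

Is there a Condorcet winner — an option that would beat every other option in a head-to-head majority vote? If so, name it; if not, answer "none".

SSO login vs bulk export: 17–8 for SSO login.
SSO login vs dark mode: 16–9 for SSO login.
SSO login vs offline sync: 24–1 for SSO login.
SSO login beats every other option head-to-head.

SSO login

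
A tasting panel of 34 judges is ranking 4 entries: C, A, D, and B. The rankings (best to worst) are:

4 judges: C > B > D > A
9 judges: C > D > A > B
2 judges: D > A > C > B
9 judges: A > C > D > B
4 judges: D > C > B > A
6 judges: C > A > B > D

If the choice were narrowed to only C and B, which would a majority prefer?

Voters preferring C to B: 34; preferring B to C: 0.
C wins the head-to-head.

C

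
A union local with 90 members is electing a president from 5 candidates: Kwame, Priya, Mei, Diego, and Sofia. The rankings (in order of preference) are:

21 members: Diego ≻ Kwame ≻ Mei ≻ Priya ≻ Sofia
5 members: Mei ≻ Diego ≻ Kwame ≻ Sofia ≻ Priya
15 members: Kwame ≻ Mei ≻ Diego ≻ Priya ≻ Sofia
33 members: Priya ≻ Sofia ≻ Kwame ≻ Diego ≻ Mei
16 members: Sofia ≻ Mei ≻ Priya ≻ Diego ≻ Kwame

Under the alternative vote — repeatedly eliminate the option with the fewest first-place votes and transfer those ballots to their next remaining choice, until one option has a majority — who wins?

Round 1: Kwame 15, Priya 33, Mei 5, Diego 21, Sofia 16. Eliminate Mei.
Round 2: Kwame 15, Priya 33, Diego 26, Sofia 16. Eliminate Kwame.
Round 3: Priya 33, Diego 41, Sofia 16. Eliminate Sofia.
Round 4: Priya 49, Diego 41. Priya has a majority.

Priya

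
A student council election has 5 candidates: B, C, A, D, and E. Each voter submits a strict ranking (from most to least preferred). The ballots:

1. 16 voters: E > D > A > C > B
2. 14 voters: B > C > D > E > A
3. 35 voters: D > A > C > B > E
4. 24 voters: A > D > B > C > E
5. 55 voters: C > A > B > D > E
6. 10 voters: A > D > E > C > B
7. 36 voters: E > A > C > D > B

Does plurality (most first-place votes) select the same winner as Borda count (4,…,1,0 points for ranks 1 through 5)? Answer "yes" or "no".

no

Plurality — first-place votes: B 14, C 55, A 34, D 35, E 52. Winner: C.
Borda — scores: B 249, C 454, A 546, D 409, E 242. Winner: A.
The two methods disagree.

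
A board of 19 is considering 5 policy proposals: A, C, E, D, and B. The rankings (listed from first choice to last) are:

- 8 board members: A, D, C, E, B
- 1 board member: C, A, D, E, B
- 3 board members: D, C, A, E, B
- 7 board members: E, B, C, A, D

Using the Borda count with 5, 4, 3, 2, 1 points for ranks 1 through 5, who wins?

A: 8·5 + 1·4 + 3·3 + 7·2 = 67
C: 8·3 + 1·5 + 3·4 + 7·3 = 62
E: 8·2 + 1·2 + 3·2 + 7·5 = 59
D: 8·4 + 1·3 + 3·5 + 7·1 = 57
B: 8·1 + 1·1 + 3·1 + 7·4 = 40
A has the highest Borda score (67).

A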